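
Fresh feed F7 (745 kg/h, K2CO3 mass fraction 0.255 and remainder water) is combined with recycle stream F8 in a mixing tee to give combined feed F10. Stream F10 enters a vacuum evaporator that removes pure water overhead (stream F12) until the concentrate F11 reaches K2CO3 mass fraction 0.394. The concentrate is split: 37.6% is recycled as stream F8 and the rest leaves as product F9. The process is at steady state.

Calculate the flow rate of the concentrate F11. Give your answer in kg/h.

772.7 kg/h

Overall K2CO3 balance (none leaves overhead): K2CO3 in fresh feed = K2CO3 in product, i.e. 745×0.255 = (1−0.376)·F11·0.394.
F11 = 189.97/(0.394×0.624) = 772.71 kg/h.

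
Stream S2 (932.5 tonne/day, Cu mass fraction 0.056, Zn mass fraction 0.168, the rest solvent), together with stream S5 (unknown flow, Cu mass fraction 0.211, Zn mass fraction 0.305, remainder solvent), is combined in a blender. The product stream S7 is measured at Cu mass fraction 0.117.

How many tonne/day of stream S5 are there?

605.1 tonne/day

Let S5 be the unknown flow. Total out = 932.5 + S5.
Cu balance: 52.22 + 0.211·S5 = 0.117·(932.5 + S5)
(0.211 − 0.117)·S5 = 0.117×932.5 − 52.22 = 56.883
S5 = 56.883 / 0.094 = 605.13 tonne/day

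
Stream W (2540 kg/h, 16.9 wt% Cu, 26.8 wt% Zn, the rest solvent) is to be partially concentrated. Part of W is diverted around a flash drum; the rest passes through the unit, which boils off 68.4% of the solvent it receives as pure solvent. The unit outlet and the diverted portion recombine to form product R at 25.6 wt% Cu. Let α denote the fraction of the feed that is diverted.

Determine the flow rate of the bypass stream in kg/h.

298.4 kg/h

All 2540×0.169 = 429.26 kg/h of Cu reaches R, so R = 429.26/0.256 = 1676.8 kg/h and vapour = 863.2 kg/h.
The evaporator receives (1−α)·2540 of feed at 0.563 solvent and removes 0.684 of that solvent:
0.684×0.563×(1−α)×2540 = 863.2
(1−α) = 863.2/978.13 = 0.8825;  α = 0.1175.
Bypass flow = 0.1175×2540 = 298.45 kg/h.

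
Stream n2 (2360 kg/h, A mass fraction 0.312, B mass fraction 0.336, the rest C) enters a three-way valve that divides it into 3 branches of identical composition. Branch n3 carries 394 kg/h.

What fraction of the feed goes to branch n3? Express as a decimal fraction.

Fraction to n3 = 394/2360 = 0.1669.

0.167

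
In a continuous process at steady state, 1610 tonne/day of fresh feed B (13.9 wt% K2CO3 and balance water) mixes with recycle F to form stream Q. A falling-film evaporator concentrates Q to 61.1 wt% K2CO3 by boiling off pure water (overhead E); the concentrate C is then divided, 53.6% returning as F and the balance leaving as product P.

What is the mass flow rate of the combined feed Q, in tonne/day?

2033 tonne/day

Overall K2CO3 balance (none leaves overhead): K2CO3 in fresh feed = K2CO3 in product, i.e. 1610×0.139 = (1−0.536)·C·0.611.
C = 223.79/(0.611×0.464) = 789.37 tonne/day.
Recycle F = 0.536×789.37 = 423.1 tonne/day.
Combined feed Q = 1610 + 423.1 = 2033.1 tonne/day.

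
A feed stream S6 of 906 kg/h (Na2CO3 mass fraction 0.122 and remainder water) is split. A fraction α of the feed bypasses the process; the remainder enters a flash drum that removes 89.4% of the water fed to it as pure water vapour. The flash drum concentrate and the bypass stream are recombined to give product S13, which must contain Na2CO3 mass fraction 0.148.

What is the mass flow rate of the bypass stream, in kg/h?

703.2 kg/h

All 906×0.122 = 110.53 kg/h of Na2CO3 reaches S13, so S13 = 110.53/0.148 = 746.84 kg/h and vapour = 159.16 kg/h.
The evaporator receives (1−α)·906 of feed at 0.878 water and removes 0.894 of that water:
0.894×0.878×(1−α)×906 = 159.16
(1−α) = 159.16/711.15 = 0.2238;  α = 0.7762.
Bypass flow = 0.7762×906 = 703.23 kg/h.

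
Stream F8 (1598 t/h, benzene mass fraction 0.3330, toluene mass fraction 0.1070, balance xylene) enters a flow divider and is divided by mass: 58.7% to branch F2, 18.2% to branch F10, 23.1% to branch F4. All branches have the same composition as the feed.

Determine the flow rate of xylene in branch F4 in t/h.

206.7 t/h

Branch F4 total = 0.231×1598 = 369.14 t/h.
xylene in F4 = 0.560×369.14 = 206.72 t/h.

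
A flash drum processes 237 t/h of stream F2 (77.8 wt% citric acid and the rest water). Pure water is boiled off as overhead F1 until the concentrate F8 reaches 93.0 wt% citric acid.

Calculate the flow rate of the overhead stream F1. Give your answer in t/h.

citric acid is conserved: 237×0.778 = 184.39 t/h all reports to the concentrate.
Concentrate = 184.39/(target fraction) = 198.26 t/h.
Overhead = 237 − 198.26 = 38.735 t/h.

38.74 t/h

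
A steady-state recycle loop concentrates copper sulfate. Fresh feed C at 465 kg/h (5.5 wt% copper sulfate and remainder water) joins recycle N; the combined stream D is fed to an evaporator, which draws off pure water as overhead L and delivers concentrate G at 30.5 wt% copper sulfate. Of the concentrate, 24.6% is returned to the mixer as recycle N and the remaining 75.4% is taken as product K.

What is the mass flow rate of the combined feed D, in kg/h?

492.4 kg/h

Overall copper sulfate balance (none leaves overhead): copper sulfate in fresh feed = copper sulfate in product, i.e. 465×0.055 = (1−0.246)·G·0.305.
G = 25.575/(0.305×0.754) = 111.21 kg/h.
Recycle N = 0.246×111.21 = 27.358 kg/h.
Combined feed D = 465 + 27.358 = 492.36 kg/h.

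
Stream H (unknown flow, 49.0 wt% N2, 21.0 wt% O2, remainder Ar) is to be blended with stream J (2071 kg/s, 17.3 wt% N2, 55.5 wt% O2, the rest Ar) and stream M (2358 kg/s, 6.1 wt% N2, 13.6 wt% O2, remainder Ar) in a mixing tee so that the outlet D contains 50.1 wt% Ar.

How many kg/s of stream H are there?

1183 kg/s

Let H be the unknown flow. Total out = 4429 + H.
Ar balance: 2456.8 + 0.300·H = 0.501·(4429 + H)
(0.300 − 0.501)·H = 0.501×4429 − 2456.8 = -237.86
H = -237.86 / -0.201 = 1183.4 kg/s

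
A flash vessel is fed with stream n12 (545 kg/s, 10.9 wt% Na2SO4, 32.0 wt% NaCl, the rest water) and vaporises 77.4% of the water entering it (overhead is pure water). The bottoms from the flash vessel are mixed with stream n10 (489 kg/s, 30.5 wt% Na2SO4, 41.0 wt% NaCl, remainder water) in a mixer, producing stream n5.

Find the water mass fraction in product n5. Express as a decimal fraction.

Vapour removed = 0.774×0.571×545 = 240.86 kg/s; concentrate = 304.14 kg/s.
water reaching the mixer = 70.33 (from concentrate) + 489×0.285 = 209.7 kg/s.
Product flow = 304.14 + 489 = 793.14 kg/s; water fraction = 0.264.

0.264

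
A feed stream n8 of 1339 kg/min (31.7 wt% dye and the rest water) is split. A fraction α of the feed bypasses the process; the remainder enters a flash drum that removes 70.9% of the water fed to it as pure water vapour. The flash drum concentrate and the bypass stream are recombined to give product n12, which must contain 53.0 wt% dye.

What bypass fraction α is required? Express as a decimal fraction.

0.170

All 1339×0.317 = 424.46 kg/min of dye reaches n12, so n12 = 424.46/0.530 = 800.87 kg/min and vapour = 538.13 kg/min.
The evaporator receives (1−α)·1339 of feed at 0.683 water and removes 0.709 of that water:
0.709×0.683×(1−α)×1339 = 538.13
(1−α) = 538.13/648.41 = 0.8299;  α = 0.1701.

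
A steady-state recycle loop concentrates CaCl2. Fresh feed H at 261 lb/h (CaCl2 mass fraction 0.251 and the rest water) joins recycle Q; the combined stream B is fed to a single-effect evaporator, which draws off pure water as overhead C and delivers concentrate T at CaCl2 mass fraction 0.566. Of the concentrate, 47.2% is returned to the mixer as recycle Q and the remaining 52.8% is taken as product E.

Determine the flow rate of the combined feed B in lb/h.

Overall CaCl2 balance (none leaves overhead): CaCl2 in fresh feed = CaCl2 in product, i.e. 261×0.251 = (1−0.472)·T·0.566.
T = 65.511/(0.566×0.528) = 219.21 lb/h.
Recycle Q = 0.472×219.21 = 103.47 lb/h.
Combined feed B = 261 + 103.47 = 364.47 lb/h.

364.5 lb/h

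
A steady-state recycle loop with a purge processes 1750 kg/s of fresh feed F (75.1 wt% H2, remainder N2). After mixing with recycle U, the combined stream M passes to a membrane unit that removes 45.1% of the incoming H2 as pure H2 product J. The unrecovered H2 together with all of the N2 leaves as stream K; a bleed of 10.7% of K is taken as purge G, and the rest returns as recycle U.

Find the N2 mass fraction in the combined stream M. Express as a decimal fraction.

0.612

N2 enters only via F and leaves only via the purge: 1750×0.249 = 0.107×(N2 in K), and the membrane unit passes all N2, so N2 in M = N2 in K = 4072.4 kg/s.
H2 in M: m_A = 1750×0.751 + (1−0.107)·(1−0.451)·m_A, so m_A = 1314.2/0.5097 = 2578.3 kg/s.
M = 2578.3 + 4072.4 = 6650.7 kg/s.
N2 fraction in M = 4072.4/6650.7 = 0.612.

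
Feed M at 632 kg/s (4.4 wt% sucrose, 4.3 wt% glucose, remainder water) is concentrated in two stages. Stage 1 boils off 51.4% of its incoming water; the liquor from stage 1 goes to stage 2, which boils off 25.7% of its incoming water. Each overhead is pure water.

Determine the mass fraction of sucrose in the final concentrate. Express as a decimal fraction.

0.106

water in feed = 632×0.913 = 577.02 kg/s.
After stage 1: water left = (1−0.514)×577.02 = 280.43; stream total = 335.41 kg/s.
After stage 2: water left = (1−0.257)×280.43 = 208.36; final concentrate = 263.34 kg/s.
sucrose fraction = 27.808/263.34 = 0.106.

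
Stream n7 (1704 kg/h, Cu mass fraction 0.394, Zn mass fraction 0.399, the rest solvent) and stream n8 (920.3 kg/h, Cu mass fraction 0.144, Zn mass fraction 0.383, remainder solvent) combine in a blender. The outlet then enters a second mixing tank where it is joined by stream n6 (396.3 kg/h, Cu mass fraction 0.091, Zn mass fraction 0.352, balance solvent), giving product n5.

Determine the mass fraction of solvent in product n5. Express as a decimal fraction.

Overall, product flow = 3020.6 kg/h.
solvent in = 1704×0.207 + 920.3×0.473 + 396.3×0.557 = 1008.8 kg/h.
solvent fraction in n5 = 0.334.

0.334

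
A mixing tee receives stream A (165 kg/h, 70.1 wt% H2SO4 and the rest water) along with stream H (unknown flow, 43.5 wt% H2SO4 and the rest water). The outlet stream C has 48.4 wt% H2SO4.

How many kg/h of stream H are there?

Let H be the unknown flow. Total out = 165 + H.
H2SO4 balance: 115.66 + 0.435·H = 0.484·(165 + H)
(0.435 − 0.484)·H = 0.484×165 − 115.66 = -35.805
H = -35.805 / -0.049 = 730.71 kg/h

730.7 kg/h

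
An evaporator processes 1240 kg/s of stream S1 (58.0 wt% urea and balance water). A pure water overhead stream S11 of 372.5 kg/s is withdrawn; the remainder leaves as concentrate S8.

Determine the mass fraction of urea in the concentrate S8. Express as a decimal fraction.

0.829

urea is not removed: 1240×0.580 = 719.2 kg/s of urea enters S8.
Concentrate = 1240 − 372.5 = 867.5 kg/s.
Mass fraction = 719.2/867.5 = 0.829.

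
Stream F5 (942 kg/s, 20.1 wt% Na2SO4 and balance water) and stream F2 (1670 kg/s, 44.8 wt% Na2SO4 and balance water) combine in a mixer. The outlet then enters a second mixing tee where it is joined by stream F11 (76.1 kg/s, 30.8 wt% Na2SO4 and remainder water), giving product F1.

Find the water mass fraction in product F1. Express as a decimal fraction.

Overall, product flow = 2688.1 kg/s.
water in = 942×0.799 + 1670×0.552 + 76.1×0.692 = 1727.2 kg/s.
water fraction in F1 = 0.643.

0.643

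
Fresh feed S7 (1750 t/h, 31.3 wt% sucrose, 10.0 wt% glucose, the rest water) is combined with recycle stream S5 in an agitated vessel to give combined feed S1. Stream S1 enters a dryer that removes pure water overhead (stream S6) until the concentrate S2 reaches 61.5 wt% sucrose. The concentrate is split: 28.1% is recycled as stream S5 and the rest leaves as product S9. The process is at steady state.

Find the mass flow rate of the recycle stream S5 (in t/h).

348.1 t/h

Overall sucrose balance (none leaves overhead): sucrose in fresh feed = sucrose in product, i.e. 1750×0.313 = (1−0.281)·S2·0.615.
S2 = 547.75/(0.615×0.719) = 1238.7 t/h.
Recycle S5 = 0.281×1238.7 = 348.08 t/h.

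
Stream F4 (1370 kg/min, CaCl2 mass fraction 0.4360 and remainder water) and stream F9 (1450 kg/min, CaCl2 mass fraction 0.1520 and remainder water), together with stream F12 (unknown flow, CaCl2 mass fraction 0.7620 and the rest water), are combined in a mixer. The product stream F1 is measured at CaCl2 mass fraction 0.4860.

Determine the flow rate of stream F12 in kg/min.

2003 kg/min

Let F12 be the unknown flow. Total out = 2820 + F12.
CaCl2 balance: 817.72 + 0.762·F12 = 0.486·(2820 + F12)
(0.762 − 0.486)·F12 = 0.486×2820 − 817.72 = 552.8
F12 = 552.8 / 0.276 = 2002.9 kg/min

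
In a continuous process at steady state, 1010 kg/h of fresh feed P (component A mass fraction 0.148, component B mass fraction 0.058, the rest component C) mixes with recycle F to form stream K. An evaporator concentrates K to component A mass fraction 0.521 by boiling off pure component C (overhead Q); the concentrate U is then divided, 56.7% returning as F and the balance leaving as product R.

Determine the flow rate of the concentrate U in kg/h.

Overall component A balance (none leaves overhead): component A in fresh feed = component A in product, i.e. 1010×0.148 = (1−0.567)·U·0.521.
U = 149.48/(0.521×0.433) = 662.61 kg/h.

662.6 kg/h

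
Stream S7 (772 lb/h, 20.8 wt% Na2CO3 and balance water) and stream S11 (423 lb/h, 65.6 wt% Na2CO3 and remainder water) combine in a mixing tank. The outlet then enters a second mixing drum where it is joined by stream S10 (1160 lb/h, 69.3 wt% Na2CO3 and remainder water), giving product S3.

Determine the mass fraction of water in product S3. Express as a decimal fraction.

Overall, product flow = 2355 lb/h.
water in = 772×0.792 + 423×0.344 + 1160×0.307 = 1113.1 lb/h.
water fraction in S3 = 0.473.

0.473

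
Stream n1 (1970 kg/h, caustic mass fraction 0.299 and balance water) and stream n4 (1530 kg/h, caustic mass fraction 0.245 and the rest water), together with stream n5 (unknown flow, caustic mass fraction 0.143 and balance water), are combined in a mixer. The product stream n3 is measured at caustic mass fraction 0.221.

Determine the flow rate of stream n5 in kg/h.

2441 kg/h

Let n5 be the unknown flow. Total out = 3500 + n5.
caustic balance: 963.88 + 0.143·n5 = 0.221·(3500 + n5)
(0.143 − 0.221)·n5 = 0.221×3500 − 963.88 = -190.38
n5 = -190.38 / -0.078 = 2440.8 kg/h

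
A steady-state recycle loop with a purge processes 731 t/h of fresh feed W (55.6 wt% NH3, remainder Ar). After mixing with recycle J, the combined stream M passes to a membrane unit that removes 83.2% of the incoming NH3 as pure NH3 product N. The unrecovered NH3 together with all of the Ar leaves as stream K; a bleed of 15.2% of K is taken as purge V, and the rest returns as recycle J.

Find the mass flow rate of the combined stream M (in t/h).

Ar enters only via W and leaves only via the purge: 731×0.444 = 0.152×(Ar in K), and the membrane unit passes all Ar, so Ar in M = Ar in K = 2135.3 t/h.
NH3 in M: m_A = 731×0.556 + (1−0.152)·(1−0.832)·m_A, so m_A = 406.44/0.8575 = 473.96 t/h.
M = 473.96 + 2135.3 = 2609.2 t/h.

2609 t/h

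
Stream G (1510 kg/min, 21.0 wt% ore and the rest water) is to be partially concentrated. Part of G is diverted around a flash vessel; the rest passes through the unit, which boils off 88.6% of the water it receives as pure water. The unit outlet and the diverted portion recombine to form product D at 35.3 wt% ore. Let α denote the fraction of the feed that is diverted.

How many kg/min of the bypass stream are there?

636.1 kg/min

All 1510×0.210 = 317.1 kg/min of ore reaches D, so D = 317.1/0.353 = 898.3 kg/min and vapour = 611.7 kg/min.
The evaporator receives (1−α)·1510 of feed at 0.790 water and removes 0.886 of that water:
0.886×0.790×(1−α)×1510 = 611.7
(1−α) = 611.7/1056.9 = 0.5788;  α = 0.4212.
Bypass flow = 0.4212×1510 = 636.07 kg/min.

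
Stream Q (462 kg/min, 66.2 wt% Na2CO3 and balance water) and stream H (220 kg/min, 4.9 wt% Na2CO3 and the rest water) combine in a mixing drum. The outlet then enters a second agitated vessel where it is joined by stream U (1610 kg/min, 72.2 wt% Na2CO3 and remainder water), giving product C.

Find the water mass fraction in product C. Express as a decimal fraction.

0.355

Overall, product flow = 2292 kg/min.
water in = 462×0.338 + 220×0.951 + 1610×0.278 = 812.96 kg/min.
water fraction in C = 0.355.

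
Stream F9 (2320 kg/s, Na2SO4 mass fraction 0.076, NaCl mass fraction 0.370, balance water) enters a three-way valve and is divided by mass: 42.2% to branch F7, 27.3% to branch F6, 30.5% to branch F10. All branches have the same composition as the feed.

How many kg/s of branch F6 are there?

Branch F6 flow = 0.273×2320 = 633.36 kg/s.

633.4 kg/s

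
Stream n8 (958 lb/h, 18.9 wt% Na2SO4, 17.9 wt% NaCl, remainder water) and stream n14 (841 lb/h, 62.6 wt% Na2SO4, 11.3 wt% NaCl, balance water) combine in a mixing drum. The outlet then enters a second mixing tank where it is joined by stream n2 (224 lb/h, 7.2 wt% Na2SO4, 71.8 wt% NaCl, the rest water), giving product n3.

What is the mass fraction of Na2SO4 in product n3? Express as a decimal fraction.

0.358

Overall, product flow = 2023 lb/h.
Na2SO4 in = 958×0.189 + 841×0.626 + 224×0.072 = 723.66 lb/h.
Na2SO4 fraction in n3 = 0.358.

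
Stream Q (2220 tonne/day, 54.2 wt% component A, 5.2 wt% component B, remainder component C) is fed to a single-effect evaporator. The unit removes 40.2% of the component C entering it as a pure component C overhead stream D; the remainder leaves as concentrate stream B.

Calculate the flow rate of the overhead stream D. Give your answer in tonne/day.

362.3 tonne/day

component C entering = 2220×0.406 = 901.32 tonne/day; overhead removed = 0.402×901.32 = 362.33 tonne/day.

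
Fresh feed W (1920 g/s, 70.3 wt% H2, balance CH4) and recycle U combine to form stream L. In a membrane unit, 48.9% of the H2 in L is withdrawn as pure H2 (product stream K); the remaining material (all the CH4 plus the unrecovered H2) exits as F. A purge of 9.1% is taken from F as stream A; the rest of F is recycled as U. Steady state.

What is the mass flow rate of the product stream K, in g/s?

1233 g/s

H2 in L: m_A = 1920×0.703 + (1−0.091)·(1−0.489)·m_A, so m_A = 1349.8/0.5355 = 2520.6 g/s.
Product K = 0.489×2520.6 = 1232.6 g/s.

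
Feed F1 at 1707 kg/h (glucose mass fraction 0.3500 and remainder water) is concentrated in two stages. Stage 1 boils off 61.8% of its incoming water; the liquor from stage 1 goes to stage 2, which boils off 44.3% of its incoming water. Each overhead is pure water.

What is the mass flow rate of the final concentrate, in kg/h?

833.5 kg/h

water in feed = 1707×0.650 = 1109.5 kg/h.
After stage 1: water left = (1−0.618)×1109.5 = 423.85; stream total = 1021.3 kg/h.
After stage 2: water left = (1−0.443)×423.85 = 236.08; final concentrate = 833.53 kg/h.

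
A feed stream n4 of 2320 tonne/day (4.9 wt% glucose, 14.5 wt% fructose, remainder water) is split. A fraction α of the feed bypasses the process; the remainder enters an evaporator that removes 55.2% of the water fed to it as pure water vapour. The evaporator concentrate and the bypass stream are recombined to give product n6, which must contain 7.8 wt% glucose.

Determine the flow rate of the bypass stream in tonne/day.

All 2320×0.049 = 113.68 tonne/day of glucose reaches n6, so n6 = 113.68/0.078 = 1457.4 tonne/day and vapour = 862.56 tonne/day.
The evaporator receives (1−α)·2320 of feed at 0.806 water and removes 0.552 of that water:
0.552×0.806×(1−α)×2320 = 862.56
(1−α) = 862.56/1032.2 = 0.8357;  α = 0.1643.
Bypass flow = 0.1643×2320 = 381.27 tonne/day.

381.3 tonne/day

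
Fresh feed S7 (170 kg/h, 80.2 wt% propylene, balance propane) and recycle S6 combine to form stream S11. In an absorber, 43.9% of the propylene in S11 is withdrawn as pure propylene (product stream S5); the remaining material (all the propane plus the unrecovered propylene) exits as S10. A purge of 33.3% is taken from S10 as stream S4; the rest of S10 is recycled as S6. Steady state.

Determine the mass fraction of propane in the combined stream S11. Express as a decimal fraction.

propane enters only via S7 and leaves only via the purge: 170×0.198 = 0.333×(propane in S10), and the absorber passes all propane, so propane in S11 = propane in S10 = 101.08 kg/h.
propylene in S11: m_A = 170×0.802 + (1−0.333)·(1−0.439)·m_A, so m_A = 136.34/0.6258 = 217.86 kg/h.
S11 = 217.86 + 101.08 = 318.94 kg/h.
propane fraction in S11 = 101.08/318.94 = 0.3169.

0.3169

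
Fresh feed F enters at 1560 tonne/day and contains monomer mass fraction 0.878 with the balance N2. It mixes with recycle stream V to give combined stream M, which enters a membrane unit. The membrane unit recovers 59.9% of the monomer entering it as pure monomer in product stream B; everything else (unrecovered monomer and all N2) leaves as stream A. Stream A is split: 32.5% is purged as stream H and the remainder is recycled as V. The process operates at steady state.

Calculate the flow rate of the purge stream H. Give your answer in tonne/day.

N2 enters only via F and leaves only via the purge: 1560×0.122 = 0.325×(N2 in A), and the membrane unit passes all N2, so N2 in M = N2 in A = 585.6 tonne/day.
monomer in M: m_A = 1560×0.878 + (1−0.325)·(1−0.599)·m_A, so m_A = 1369.7/0.7293 = 1878 tonne/day.
A = (1−0.599)×1878 + 585.6 = 1338.7 tonne/day.
Purge H = 0.325×1338.7 = 435.07 tonne/day.

435.1 tonne/day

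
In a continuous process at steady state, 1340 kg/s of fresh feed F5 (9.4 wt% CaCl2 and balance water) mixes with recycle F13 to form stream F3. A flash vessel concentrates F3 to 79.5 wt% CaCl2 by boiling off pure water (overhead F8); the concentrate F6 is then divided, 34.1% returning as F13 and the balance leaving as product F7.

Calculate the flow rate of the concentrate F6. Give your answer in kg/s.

240.4 kg/s

Overall CaCl2 balance (none leaves overhead): CaCl2 in fresh feed = CaCl2 in product, i.e. 1340×0.094 = (1−0.341)·F6·0.795.
F6 = 125.96/(0.795×0.659) = 240.43 kg/s.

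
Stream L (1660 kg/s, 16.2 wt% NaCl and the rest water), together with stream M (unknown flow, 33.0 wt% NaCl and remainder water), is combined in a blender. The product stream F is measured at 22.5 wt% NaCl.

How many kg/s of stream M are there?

996 kg/s

Let M be the unknown flow. Total out = 1660 + M.
NaCl balance: 268.92 + 0.330·M = 0.225·(1660 + M)
(0.330 − 0.225)·M = 0.225×1660 − 268.92 = 104.58
M = 104.58 / 0.105 = 996 kg/s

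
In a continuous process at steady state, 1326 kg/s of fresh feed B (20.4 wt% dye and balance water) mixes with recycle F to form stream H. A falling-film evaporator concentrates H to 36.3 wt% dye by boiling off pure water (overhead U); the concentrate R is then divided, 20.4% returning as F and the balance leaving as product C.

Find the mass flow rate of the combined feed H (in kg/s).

1517 kg/s

Overall dye balance (none leaves overhead): dye in fresh feed = dye in product, i.e. 1326×0.204 = (1−0.204)·R·0.363.
R = 270.5/(0.363×0.796) = 936.17 kg/s.
Recycle F = 0.204×936.17 = 190.98 kg/s.
Combined feed H = 1326 + 190.98 = 1517 kg/s.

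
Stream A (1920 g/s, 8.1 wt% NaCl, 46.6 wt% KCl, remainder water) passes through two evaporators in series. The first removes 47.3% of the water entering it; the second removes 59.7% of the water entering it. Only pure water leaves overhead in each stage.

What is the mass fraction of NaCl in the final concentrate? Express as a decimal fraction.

0.126

water in feed = 1920×0.453 = 869.76 g/s.
After stage 1: water left = (1−0.473)×869.76 = 458.36; stream total = 1508.6 g/s.
After stage 2: water left = (1−0.597)×458.36 = 184.72; final concentrate = 1235 g/s.
NaCl fraction = 155.52/1235 = 0.126.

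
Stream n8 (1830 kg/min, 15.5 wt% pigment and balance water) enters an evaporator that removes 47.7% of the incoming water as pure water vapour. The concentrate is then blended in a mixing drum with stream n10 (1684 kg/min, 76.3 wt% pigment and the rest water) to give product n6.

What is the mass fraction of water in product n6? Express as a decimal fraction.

0.435

Vapour removed = 0.477×0.845×1830 = 737.61 kg/min; concentrate = 1092.4 kg/min.
water reaching the mixer = 808.74 (from concentrate) + 1684×0.237 = 1207.8 kg/min.
Product flow = 1092.4 + 1684 = 2776.4 kg/min; water fraction = 0.435.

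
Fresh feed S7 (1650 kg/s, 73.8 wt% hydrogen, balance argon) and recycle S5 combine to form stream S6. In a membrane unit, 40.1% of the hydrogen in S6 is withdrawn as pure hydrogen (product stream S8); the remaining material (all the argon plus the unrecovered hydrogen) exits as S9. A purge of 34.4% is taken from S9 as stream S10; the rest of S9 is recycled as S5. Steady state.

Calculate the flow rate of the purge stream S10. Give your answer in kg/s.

845.6 kg/s

argon enters only via S7 and leaves only via the purge: 1650×0.262 = 0.344×(argon in S9), and the membrane unit passes all argon, so argon in S6 = argon in S9 = 1256.7 kg/s.
hydrogen in S6: m_A = 1650×0.738 + (1−0.344)·(1−0.401)·m_A, so m_A = 1217.7/0.6071 = 2005.9 kg/s.
S9 = (1−0.401)×2005.9 + 1256.7 = 2458.2 kg/s.
Purge S10 = 0.344×2458.2 = 845.63 kg/s.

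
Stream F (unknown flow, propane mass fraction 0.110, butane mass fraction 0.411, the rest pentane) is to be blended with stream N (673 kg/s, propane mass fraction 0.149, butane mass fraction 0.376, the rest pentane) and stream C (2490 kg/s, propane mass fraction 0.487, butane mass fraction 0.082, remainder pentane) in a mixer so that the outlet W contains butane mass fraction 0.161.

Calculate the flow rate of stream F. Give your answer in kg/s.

Let F be the unknown flow. Total out = 3163 + F.
butane balance: 457.23 + 0.411·F = 0.161·(3163 + F)
(0.411 − 0.161)·F = 0.161×3163 − 457.23 = 52.015
F = 52.015 / 0.250 = 208.06 kg/s

208.1 kg/s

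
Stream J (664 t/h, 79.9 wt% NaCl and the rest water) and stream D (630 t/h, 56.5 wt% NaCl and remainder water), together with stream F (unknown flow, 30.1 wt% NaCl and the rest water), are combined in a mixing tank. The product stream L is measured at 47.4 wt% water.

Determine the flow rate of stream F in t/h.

Let F be the unknown flow. Total out = 1294 + F.
water balance: 407.51 + 0.699·F = 0.474·(1294 + F)
(0.699 − 0.474)·F = 0.474×1294 − 407.51 = 205.84
F = 205.84 / 0.225 = 914.85 t/h

914.9 t/h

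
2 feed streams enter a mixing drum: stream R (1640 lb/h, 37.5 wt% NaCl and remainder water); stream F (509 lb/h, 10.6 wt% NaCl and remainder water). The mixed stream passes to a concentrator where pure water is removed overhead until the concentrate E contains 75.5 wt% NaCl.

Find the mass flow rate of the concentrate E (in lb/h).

NaCl entering = 1640×0.375 + 509×0.106 = 668.95 lb/h.
All NaCl reports to E, so E = 668.95/0.755 = 886.03 lb/h.

886 lb/h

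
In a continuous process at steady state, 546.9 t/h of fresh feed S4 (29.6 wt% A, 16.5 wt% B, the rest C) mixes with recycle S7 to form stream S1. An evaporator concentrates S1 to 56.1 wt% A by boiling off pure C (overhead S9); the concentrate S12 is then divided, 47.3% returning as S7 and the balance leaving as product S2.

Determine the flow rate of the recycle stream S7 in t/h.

Overall A balance (none leaves overhead): A in fresh feed = A in product, i.e. 546.9×0.296 = (1−0.473)·S12·0.561.
S12 = 161.88/(0.561×0.527) = 547.55 t/h.
Recycle S7 = 0.473×547.55 = 258.99 t/h.

259 t/h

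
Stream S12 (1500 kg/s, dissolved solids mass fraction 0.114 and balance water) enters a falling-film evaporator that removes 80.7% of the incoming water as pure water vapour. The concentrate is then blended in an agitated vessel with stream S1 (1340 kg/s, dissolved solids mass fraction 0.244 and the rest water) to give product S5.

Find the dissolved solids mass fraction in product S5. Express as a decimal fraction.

0.282

Vapour removed = 0.807×0.886×1500 = 1072.5 kg/s; concentrate = 427.5 kg/s.
dissolved solids reaching the mixer = 171 (from concentrate) + 1340×0.244 = 497.96 kg/s.
Product flow = 427.5 + 1340 = 1767.5 kg/s; dissolved solids fraction = 0.282.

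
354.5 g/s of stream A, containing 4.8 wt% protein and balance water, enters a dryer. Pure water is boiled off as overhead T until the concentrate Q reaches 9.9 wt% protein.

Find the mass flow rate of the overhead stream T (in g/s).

182.6 g/s

protein is conserved: 354.5×0.048 = 17.016 g/s all reports to the concentrate.
Concentrate = 17.016/(target fraction) = 171.88 g/s.
Overhead = 354.5 − 171.88 = 182.62 g/s.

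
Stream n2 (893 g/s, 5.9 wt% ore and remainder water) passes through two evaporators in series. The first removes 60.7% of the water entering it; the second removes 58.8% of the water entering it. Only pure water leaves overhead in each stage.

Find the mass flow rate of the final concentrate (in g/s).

188.7 g/s

water in feed = 893×0.941 = 840.31 g/s.
After stage 1: water left = (1−0.607)×840.31 = 330.24; stream total = 382.93 g/s.
After stage 2: water left = (1−0.588)×330.24 = 136.06; final concentrate = 188.75 g/s.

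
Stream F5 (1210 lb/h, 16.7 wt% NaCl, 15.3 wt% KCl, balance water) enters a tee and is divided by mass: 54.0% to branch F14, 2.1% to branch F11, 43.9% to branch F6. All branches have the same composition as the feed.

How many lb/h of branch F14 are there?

653.4 lb/h

Branch F14 flow = 0.540×1210 = 653.4 lb/h.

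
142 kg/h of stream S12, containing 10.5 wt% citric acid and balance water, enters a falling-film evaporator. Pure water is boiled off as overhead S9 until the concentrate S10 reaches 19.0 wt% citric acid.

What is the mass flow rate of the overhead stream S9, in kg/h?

63.53 kg/h

citric acid is conserved: 142×0.105 = 14.91 kg/h all reports to the concentrate.
Concentrate = 14.91/(target fraction) = 78.474 kg/h.
Overhead = 142 − 78.474 = 63.526 kg/h.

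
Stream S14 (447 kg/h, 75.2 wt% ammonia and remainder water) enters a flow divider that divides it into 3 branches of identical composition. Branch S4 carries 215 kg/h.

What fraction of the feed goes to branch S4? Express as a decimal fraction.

0.481

Fraction to S4 = 215/447 = 0.4810.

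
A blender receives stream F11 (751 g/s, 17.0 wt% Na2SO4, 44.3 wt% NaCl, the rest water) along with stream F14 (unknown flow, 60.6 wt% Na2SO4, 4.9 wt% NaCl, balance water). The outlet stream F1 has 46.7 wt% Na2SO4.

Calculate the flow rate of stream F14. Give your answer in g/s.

Let F14 be the unknown flow. Total out = 751 + F14.
Na2SO4 balance: 127.67 + 0.606·F14 = 0.467·(751 + F14)
(0.606 − 0.467)·F14 = 0.467×751 − 127.67 = 223.05
F14 = 223.05 / 0.139 = 1604.7 g/s

1605 g/s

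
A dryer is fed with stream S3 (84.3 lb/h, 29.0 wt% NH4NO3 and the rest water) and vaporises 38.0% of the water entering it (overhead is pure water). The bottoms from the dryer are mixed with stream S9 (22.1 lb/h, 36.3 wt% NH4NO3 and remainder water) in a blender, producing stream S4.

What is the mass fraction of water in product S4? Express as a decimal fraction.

Vapour removed = 0.380×0.710×84.3 = 22.744 lb/h; concentrate = 61.556 lb/h.
water reaching the mixer = 37.109 (from concentrate) + 22.1×0.637 = 51.187 lb/h.
Product flow = 61.556 + 22.1 = 83.656 lb/h; water fraction = 0.612.

0.612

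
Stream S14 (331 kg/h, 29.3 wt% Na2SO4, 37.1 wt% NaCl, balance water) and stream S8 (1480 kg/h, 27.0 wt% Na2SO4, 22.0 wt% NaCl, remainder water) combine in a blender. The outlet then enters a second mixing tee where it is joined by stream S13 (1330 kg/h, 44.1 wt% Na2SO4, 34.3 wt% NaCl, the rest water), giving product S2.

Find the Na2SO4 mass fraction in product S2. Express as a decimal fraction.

Overall, product flow = 3141 kg/h.
Na2SO4 in = 331×0.293 + 1480×0.270 + 1330×0.441 = 1083.1 kg/h.
Na2SO4 fraction in S2 = 0.345.

0.345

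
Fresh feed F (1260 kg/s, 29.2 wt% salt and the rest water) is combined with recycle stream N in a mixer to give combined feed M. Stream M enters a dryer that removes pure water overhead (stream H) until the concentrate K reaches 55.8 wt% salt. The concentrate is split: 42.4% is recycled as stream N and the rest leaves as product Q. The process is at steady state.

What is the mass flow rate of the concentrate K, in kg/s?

Overall salt balance (none leaves overhead): salt in fresh feed = salt in product, i.e. 1260×0.292 = (1−0.424)·K·0.558.
K = 367.92/(0.558×0.576) = 1144.7 kg/s.

1145 kg/s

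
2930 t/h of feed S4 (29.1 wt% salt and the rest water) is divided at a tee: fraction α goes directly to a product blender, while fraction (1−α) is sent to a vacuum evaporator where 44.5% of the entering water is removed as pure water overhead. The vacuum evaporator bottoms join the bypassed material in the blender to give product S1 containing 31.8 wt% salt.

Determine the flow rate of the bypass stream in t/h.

All 2930×0.291 = 852.63 t/h of salt reaches S1, so S1 = 852.63/0.318 = 2681.2 t/h and vapour = 248.77 t/h.
The evaporator receives (1−α)·2930 of feed at 0.709 water and removes 0.445 of that water:
0.445×0.709×(1−α)×2930 = 248.77
(1−α) = 248.77/924.43 = 0.2691;  α = 0.7309.
Bypass flow = 0.7309×2930 = 2141.5 t/h.

2142 t/h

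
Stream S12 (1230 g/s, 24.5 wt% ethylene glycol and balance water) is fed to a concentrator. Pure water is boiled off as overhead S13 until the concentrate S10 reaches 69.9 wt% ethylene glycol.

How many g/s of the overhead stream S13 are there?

798.9 g/s

ethylene glycol is conserved: 1230×0.245 = 301.35 g/s all reports to the concentrate.
Concentrate = 301.35/(target fraction) = 431.12 g/s.
Overhead = 1230 − 431.12 = 798.88 g/s.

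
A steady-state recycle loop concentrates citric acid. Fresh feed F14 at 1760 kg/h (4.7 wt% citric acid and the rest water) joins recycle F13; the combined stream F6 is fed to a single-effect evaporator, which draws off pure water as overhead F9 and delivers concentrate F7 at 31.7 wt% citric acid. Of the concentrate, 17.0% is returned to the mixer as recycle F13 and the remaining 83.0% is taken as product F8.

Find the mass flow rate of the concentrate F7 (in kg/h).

Overall citric acid balance (none leaves overhead): citric acid in fresh feed = citric acid in product, i.e. 1760×0.047 = (1−0.170)·F7·0.317.
F7 = 82.72/(0.317×0.830) = 314.39 kg/h.

314.4 kg/h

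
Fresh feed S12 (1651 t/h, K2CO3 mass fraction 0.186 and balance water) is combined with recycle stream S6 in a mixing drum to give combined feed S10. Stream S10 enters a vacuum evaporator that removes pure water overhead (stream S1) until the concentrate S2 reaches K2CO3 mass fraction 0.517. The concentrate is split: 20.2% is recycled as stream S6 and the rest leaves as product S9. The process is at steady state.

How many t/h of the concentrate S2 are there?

Overall K2CO3 balance (none leaves overhead): K2CO3 in fresh feed = K2CO3 in product, i.e. 1651×0.186 = (1−0.202)·S2·0.517.
S2 = 307.09/(0.517×0.798) = 744.33 t/h.

744.3 t/h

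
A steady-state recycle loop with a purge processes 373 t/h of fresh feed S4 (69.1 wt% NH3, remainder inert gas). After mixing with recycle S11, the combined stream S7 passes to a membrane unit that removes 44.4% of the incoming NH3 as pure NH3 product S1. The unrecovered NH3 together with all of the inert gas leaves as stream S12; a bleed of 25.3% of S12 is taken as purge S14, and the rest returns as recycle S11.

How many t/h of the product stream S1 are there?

NH3 in S7: m_A = 373×0.691 + (1−0.253)·(1−0.444)·m_A, so m_A = 257.74/0.5847 = 440.84 t/h.
Product S1 = 0.444×440.84 = 195.73 t/h.

195.7 t/h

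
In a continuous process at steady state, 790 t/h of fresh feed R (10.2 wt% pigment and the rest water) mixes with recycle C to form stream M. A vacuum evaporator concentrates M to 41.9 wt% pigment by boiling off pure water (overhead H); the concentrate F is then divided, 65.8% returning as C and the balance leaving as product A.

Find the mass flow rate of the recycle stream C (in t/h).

Overall pigment balance (none leaves overhead): pigment in fresh feed = pigment in product, i.e. 790×0.102 = (1−0.658)·F·0.419.
F = 80.58/(0.419×0.342) = 562.32 t/h.
Recycle C = 0.658×562.32 = 370.01 t/h.

370 t/h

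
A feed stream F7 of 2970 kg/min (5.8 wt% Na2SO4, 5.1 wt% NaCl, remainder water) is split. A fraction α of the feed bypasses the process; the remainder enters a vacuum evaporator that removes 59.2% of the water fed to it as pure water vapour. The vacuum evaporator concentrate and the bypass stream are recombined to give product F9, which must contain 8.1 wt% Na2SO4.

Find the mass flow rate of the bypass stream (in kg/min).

All 2970×0.058 = 172.26 kg/min of Na2SO4 reaches F9, so F9 = 172.26/0.081 = 2126.7 kg/min and vapour = 843.33 kg/min.
The evaporator receives (1−α)·2970 of feed at 0.891 water and removes 0.592 of that water:
0.592×0.891×(1−α)×2970 = 843.33
(1−α) = 843.33/1566.6 = 0.5383;  α = 0.4617.
Bypass flow = 0.4617×2970 = 1371.2 kg/min.

1371 kg/min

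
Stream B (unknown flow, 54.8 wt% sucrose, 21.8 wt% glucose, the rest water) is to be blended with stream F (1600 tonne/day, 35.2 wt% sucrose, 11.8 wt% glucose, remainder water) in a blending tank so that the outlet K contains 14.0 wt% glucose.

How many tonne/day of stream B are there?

Let B be the unknown flow. Total out = 1600 + B.
glucose balance: 188.8 + 0.218·B = 0.140·(1600 + B)
(0.218 − 0.140)·B = 0.140×1600 − 188.8 = 35.2
B = 35.2 / 0.078 = 451.28 tonne/day

451.3 tonne/day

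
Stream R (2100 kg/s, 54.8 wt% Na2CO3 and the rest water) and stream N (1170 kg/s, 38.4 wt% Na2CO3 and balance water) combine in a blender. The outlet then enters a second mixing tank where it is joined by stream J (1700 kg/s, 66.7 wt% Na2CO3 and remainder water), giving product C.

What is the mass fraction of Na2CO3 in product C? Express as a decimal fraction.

Overall, product flow = 4970 kg/s.
Na2CO3 in = 2100×0.548 + 1170×0.384 + 1700×0.667 = 2734 kg/s.
Na2CO3 fraction in C = 0.5501.

0.5501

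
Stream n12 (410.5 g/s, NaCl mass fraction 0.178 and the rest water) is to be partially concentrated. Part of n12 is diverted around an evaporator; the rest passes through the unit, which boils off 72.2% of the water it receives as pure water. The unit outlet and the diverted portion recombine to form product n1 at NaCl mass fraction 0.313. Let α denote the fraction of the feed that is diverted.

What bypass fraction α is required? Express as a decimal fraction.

0.273

All 410.5×0.178 = 73.069 g/s of NaCl reaches n1, so n1 = 73.069/0.313 = 233.45 g/s and vapour = 177.05 g/s.
The evaporator receives (1−α)·410.5 of feed at 0.822 water and removes 0.722 of that water:
0.722×0.822×(1−α)×410.5 = 177.05
(1−α) = 177.05/243.63 = 0.7267;  α = 0.2733.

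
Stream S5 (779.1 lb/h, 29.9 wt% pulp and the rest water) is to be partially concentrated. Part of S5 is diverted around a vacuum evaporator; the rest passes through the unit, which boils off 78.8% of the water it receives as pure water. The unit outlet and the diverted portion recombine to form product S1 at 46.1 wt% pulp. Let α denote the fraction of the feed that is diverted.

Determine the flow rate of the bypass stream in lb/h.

All 779.1×0.299 = 232.95 lb/h of pulp reaches S1, so S1 = 232.95/0.461 = 505.32 lb/h and vapour = 273.78 lb/h.
The evaporator receives (1−α)·779.1 of feed at 0.701 water and removes 0.788 of that water:
0.788×0.701×(1−α)×779.1 = 273.78
(1−α) = 273.78/430.37 = 0.6362;  α = 0.3638.
Bypass flow = 0.3638×779.1 = 283.46 lb/h.

283.5 lb/h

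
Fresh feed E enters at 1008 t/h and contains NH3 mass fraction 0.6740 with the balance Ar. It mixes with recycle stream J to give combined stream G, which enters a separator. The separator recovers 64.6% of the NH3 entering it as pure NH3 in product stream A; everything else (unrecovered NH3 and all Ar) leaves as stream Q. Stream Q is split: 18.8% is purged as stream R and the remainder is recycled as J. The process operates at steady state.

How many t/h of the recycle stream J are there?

1693 t/h

Ar enters only via E and leaves only via the purge: 1008×0.326 = 0.188×(Ar in Q), and the separator passes all Ar, so Ar in G = Ar in Q = 1747.9 t/h.
NH3 in G: m_A = 1008×0.674 + (1−0.188)·(1−0.646)·m_A, so m_A = 679.39/0.7126 = 953.46 t/h.
Q = (1−0.646)×953.46 + 1747.9 = 2085.4 t/h.
Recycle J = (1−0.188)×2085.4 = 1693.4 t/h.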